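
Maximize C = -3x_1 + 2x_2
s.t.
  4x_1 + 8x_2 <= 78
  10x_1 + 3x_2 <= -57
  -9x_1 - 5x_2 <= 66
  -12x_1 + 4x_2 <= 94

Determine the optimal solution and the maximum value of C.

Vertices and C = -3x_1 + 2x_2:
  (-87/23, -147/23) → C = -33/23
  (-255/38, 64/19) → C = 1021/38
  (-367/48, 9/16) → C = 385/16

At the optimal vertex, 10x_1 + 3x_2 = -57 and -12x_1 + 4x_2 = 94.
Solving simultaneously gives x_1 = -255/38, x_2 = 64/19.

x_1 = -255/38, x_2 = 64/19, maximum C = 1021/38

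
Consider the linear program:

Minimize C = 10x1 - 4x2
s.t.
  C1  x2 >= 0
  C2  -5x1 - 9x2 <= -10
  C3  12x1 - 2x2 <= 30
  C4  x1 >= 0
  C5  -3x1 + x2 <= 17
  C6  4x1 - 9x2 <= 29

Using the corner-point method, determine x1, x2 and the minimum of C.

Extreme points and C = 10x1 - 4x2:
  (2, 0) → C = 20
  (5/2, 0) → C = 25
  (0, 10/9) → C = -40/9
  (32/3, 49) → C = -268/3
  (0, 17) → C = -68

x1 = 32/3, x2 = 49, minimum C = -268/3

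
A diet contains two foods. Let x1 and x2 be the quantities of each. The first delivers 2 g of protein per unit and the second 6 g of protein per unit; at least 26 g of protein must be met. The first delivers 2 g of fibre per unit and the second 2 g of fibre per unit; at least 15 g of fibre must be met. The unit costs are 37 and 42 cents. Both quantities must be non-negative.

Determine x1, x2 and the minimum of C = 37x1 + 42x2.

Corner points and C = 37x1 + 42x2:
  (0, 15/2) → C = 315
  (13, 0) → C = 481
  (19/4, 11/4) → C = 1165/4
The feasible region is unbounded (it extends along (0, 1), (1, 0)), but C strictly increases along every unbounded feasible direction, so there is no improving ray and the minimum is attained at a vertex.

At the optimal vertex, 2x1 + 6x2 = 26 and 2x1 + 2x2 = 15.
Solving simultaneously gives x1 = 19/4, x2 = 11/4.

x1 = 19/4, x2 = 11/4, minimum C = 1165/4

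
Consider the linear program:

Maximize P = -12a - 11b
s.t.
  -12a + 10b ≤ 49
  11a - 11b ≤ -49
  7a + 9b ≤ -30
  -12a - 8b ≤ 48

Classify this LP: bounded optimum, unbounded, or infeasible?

The boundaries -12a + 10b = 49 and 11a - 11b = -49 meet at (-49/22, 49/22), but that point violates 7a + 9b ≤ -30. Every candidate vertex is excluded by some other constraint, so the feasible region is empty.

infeasible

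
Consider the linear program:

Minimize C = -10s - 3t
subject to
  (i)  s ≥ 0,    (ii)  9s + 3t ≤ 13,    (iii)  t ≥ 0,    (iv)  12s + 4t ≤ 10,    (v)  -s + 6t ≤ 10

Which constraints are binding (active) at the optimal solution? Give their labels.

Extreme points and C = -10s - 3t:
  (0, 0) → C = 0
  (0, 5/3) → C = -5
  (5/6, 0) → C = -25/3
  (5/19, 65/38) → C = -295/38

The minimum is at (5/6, 0). Substituting into each constraint, equality holds for (iii) and (iv); the remaining constraints have slack.

(iii) and (iv)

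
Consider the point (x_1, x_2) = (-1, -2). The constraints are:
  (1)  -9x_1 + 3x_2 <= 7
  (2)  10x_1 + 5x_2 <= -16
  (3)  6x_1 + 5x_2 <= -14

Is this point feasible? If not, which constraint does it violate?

(1): 3 ≤ 7 ✓
(2): -20 ≤ -16 ✓
(3): -16 ≤ -14 ✓

feasible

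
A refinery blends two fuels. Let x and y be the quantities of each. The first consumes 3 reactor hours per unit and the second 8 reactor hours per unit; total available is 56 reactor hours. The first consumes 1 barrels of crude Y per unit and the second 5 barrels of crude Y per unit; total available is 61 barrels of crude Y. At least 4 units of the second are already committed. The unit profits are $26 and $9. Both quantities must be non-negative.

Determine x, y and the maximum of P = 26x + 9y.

Extreme points and P = 26x + 9y:
  (0, 7) → P = 63
  (0, 4) → P = 36
  (8, 4) → P = 244

The optimum lies where 3x + 8y = 56 and y = 4.
Solving simultaneously gives x = 8, y = 4.

x = 8, y = 4, maximum P = 244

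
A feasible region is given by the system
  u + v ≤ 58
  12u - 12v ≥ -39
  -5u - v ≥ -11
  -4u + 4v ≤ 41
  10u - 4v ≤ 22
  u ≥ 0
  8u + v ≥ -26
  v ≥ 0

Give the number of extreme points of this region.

4

Pairwise boundary intersections that survive every other constraint:
  (31/24, 109/24)
  (0, 13/4)
  (11/5, 0)
  (0, 0)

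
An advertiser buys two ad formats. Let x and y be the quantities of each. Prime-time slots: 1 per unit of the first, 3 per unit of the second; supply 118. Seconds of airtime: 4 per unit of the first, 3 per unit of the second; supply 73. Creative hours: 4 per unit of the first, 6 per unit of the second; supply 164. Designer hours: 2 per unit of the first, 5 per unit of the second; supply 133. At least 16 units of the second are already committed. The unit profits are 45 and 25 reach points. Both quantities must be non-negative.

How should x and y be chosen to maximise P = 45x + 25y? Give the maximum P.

Extreme points and P = 45x + 25y:
  (0, 73/3) → P = 1825/3
  (0, 16) → P = 400
  (25/4, 16) → P = 2725/4

At the optimal vertex, 4x + 3y = 73 and y = 16.
Solving simultaneously gives x = 25/4, y = 16.

x = 25/4, y = 16, maximum P = 2725/4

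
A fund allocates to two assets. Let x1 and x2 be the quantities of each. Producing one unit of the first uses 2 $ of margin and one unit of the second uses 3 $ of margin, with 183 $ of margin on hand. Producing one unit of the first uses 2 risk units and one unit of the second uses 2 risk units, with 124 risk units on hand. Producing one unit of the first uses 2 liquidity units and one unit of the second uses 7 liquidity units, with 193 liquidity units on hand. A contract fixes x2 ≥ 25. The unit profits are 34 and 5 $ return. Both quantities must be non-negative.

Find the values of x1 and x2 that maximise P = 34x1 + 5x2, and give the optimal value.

Feasible corners and P = 34x1 + 5x2:
  (0, 193/7) → P = 965/7
  (0, 25) → P = 125
  (9, 25) → P = 431

At the optimal vertex, 2x1 + 7x2 = 193 and x2 = 25.
Solving simultaneously gives x1 = 9, x2 = 25.

x1 = 9, x2 = 25, maximum P = 431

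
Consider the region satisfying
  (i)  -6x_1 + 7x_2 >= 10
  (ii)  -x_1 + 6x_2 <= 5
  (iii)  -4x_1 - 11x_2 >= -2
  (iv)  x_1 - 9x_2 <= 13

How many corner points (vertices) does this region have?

Pairwise boundary intersections that survive every other constraint:
  (-48/47, 26/47)
  (-181/47, -88/47)
  (-43/35, 22/35)
  (-41, -6)

4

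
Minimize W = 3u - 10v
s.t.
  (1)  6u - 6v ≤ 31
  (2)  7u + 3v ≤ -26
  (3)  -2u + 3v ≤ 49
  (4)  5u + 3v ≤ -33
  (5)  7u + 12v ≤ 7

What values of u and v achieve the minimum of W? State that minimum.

Vertices and W = 3u - 10v:
  (-35/16, -353/48) → W = 3215/48
  (-63/5, 119/15) → W = -1757/15
  (-139/13, 266/39) → W = -3911/39
The feasible region is unbounded (it extends along (-3, -2), (-1, -1)), but W strictly increases along every unbounded feasible direction, so there is no improving ray and the minimum is attained at a vertex.

u = -63/5, v = 119/15, minimum W = -1757/15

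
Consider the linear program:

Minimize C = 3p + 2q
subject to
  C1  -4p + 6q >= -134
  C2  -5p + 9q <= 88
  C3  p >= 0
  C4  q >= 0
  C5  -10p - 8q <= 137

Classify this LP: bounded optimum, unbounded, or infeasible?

Feasible corners and C = 3p + 2q:
  (289, 511/3) → C = 3623/3
  (67/2, 0) → C = 201/2
  (0, 88/9) → C = 176/9
  (0, 0) → C = 0
The feasible region has finitely many vertices and no improving ray; the minimum is 0 at (0, 0).

bounded optimum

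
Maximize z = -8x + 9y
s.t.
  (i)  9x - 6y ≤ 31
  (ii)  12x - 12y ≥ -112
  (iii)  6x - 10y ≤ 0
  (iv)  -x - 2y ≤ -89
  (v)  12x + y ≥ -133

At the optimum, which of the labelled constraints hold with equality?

Extreme points and z = -8x + 9y:
  (29, 115/3) → z = 113
  (149/6, 385/12) → z = 1081/12
  (211/9, 295/9) → z = 967/9

The maximum is at (29, 115/3). Substituting into each constraint, equality holds for (i) and (ii); the remaining constraints have slack.

(i) and (ii)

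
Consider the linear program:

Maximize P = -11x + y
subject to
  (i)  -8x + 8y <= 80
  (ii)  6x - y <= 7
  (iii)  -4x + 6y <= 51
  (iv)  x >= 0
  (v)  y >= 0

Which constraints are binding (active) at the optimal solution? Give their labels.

(iii) and (iv)

Feasible corners and P = -11x + y:
  (93/32, 167/16) → P = -689/32
  (7/6, 0) → P = -77/6
  (0, 17/2) → P = 17/2
  (0, 0) → P = 0

The maximum is at (0, 17/2). Substituting into each constraint, equality holds for (iii) and (iv); the remaining constraints have slack.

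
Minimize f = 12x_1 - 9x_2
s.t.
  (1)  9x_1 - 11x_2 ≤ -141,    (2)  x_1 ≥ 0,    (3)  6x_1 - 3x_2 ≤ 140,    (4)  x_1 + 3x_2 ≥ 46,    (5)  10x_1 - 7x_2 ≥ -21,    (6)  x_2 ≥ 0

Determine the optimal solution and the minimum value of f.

x_1 = 1043/12, x_2 = 763/6, minimum f = -203/2

Vertices and f = 12x_1 - 9x_2:
  (151/3, 54) → f = 118
  (756/47, 1221/47) → f = -1917/47
  (1043/12, 763/6) → f = -203/2

At the optimal vertex, 6x_1 - 3x_2 = 140 and 10x_1 - 7x_2 = -21.
Solving simultaneously gives x_1 = 1043/12, x_2 = 763/6.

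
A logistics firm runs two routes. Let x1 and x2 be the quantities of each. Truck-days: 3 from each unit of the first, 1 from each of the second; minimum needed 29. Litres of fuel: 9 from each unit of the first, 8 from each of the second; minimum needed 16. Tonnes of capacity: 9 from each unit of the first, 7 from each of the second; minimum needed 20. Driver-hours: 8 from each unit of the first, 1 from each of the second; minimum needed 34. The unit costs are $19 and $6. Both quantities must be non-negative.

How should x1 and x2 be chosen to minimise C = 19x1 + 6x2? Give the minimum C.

Feasible corners and C = 19x1 + 6x2:
  (0, 34) → C = 204
  (29/3, 0) → C = 551/3
  (1, 26) → C = 175
The feasible region is unbounded (it extends along (0, 1), (1, 0)), but C strictly increases along every unbounded feasible direction, so there is no improving ray and the minimum is attained at a vertex.

x1 = 1, x2 = 26, minimum C = 175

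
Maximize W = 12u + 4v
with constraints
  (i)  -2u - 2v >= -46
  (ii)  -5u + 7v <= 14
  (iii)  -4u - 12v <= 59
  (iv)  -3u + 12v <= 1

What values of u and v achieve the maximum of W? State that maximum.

Feasible corners and W = 12u + 4v:
  (335/8, -151/8) → W = 427
  (55/3, 14/3) → W = 716/3
  (-581/88, -239/88) → W = -991/11
  (-161/39, -37/39) → W = -160/3

u = 335/8, v = -151/8, maximum W = 427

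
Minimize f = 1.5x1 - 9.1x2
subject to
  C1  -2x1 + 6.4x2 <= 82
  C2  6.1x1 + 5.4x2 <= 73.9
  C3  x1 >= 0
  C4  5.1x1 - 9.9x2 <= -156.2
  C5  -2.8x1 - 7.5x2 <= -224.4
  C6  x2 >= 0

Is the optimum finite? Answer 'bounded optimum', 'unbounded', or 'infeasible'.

infeasible

The boundaries -2.8x1 - 7.5x2 = -224.4 and x2 = 0 meet at (561/7, 0), but that point violates 6.1x1 + 5.4x2 ≤ 73.9. Every candidate vertex is excluded by some other constraint, so the feasible region is empty.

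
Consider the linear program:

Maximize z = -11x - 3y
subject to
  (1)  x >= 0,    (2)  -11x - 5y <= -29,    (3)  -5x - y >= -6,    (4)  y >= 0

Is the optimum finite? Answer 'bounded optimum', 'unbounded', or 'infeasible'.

bounded optimum

Vertices and z = -11x - 3y:
  (0, 29/5) → z = -87/5
  (0, 6) → z = -18
  (1/14, 79/14) → z = -124/7
The feasible region has finitely many vertices and no improving ray; the maximum is -87/5 at (0, 29/5).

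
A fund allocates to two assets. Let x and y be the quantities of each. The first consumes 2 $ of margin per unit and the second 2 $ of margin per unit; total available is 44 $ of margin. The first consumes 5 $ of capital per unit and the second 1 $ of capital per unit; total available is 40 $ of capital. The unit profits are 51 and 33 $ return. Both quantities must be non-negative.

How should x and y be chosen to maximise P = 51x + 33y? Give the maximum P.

x = 9/2, y = 35/2, maximum P = 807

Vertices and P = 51x + 33y:
  (0, 0) → P = 0
  (0, 22) → P = 726
  (8, 0) → P = 408
  (9/2, 35/2) → P = 807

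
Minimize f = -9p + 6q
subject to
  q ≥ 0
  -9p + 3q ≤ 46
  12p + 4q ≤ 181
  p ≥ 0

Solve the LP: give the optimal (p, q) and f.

At the optimal vertex, q = 0 and 12p + 4q = 181.
Solving simultaneously gives p = 181/12, q = 0.

p = 181/12, q = 0, minimum f = -543/4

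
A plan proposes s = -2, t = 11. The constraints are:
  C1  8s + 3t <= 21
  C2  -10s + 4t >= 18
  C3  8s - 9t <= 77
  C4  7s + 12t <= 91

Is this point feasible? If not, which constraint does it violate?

not feasible — violates C4

Constraint C4: 7s + 12t = 118, which is not ≤ 91. All other constraints are satisfied.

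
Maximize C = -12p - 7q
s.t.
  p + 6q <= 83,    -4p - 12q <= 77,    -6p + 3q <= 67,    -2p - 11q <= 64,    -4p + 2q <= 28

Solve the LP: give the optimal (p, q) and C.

Extreme points and C = -12p - 7q:
  (-1/13, 180/13) → C = -96
  (-79/20, -51/10) → C = 831/10
  (-35/4, -7/2) → C = 259/2
The feasible region is unbounded (it extends along (6, -1), (11, -2)), but C strictly decreases along every unbounded feasible direction, so there is no improving ray and the maximum is attained at a vertex.

The optimum lies where -4p - 12q = 77 and -4p + 2q = 28.
Solving simultaneously gives p = -35/4, q = -7/2.

p = -35/4, q = -7/2, maximum C = 259/2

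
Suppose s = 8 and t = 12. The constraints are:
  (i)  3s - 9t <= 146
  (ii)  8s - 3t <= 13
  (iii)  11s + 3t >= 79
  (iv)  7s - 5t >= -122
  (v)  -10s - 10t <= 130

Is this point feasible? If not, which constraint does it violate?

not feasible — violates (ii)

Constraint (ii): 8s - 3t = 28, which is not ≤ 13. All other constraints are satisfied.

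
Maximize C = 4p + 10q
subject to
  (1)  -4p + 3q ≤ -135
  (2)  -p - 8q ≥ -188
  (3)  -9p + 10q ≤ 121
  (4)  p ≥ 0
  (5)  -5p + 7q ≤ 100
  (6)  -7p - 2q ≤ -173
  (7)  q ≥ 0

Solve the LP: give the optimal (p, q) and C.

Corner points and C = 4p + 10q:
  (1644/35, 617/35) → C = 12746/35
  (135/4, 0) → C = 135
  (188, 0) → C = 752

The optimum lies where -p - 8q = -188 and q = 0.
Solving simultaneously gives p = 188, q = 0.

p = 188, q = 0, maximum C = 752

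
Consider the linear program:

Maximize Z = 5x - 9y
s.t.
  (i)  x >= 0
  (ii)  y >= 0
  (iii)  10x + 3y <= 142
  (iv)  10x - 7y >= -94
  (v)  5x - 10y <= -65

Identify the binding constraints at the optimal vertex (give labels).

Corner points and Z = 5x - 9y:
  (0, 94/7) → Z = -846/7
  (0, 13/2) → Z = -117/2
  (178/25, 118/5) → Z = -884/5
  (245/23, 272/23) → Z = -1223/23

The maximum is at (245/23, 272/23). Substituting into each constraint, equality holds for (iii) and (v); the remaining constraints have slack.

(iii) and (v)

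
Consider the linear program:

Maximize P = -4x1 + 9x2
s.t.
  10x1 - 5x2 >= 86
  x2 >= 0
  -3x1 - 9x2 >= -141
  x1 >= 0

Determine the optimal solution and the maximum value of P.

Extreme points and P = -4x1 + 9x2:
  (43/5, 0) → P = -172/5
  (493/35, 384/35) → P = 212/5
  (47, 0) → P = -188

The optimum lies where 10x1 - 5x2 = 86 and -3x1 - 9x2 = -141.
Solving simultaneously gives x1 = 493/35, x2 = 384/35.

x1 = 493/35, x2 = 384/35, maximum P = 212/5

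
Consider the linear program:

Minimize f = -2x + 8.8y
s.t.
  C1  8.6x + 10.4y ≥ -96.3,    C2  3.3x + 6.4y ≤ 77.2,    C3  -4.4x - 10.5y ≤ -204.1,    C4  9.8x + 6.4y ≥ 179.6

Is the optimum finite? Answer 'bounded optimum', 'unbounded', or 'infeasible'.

infeasible

The boundaries 8.6x + 10.4y = -96.3 and 9.8x + 6.4y = 179.6 meet at (15526/293, -124415/2344), but that point violates -4.4x - 10.5y ≤ -204.1. Every candidate vertex is excluded by some other constraint, so the feasible region is empty.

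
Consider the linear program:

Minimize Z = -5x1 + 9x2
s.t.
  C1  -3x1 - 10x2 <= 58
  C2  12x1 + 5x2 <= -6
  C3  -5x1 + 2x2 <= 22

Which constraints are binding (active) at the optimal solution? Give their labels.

Vertices and Z = -5x1 + 9x2:
  (46/21, -226/35) → Z = -1036/15
  (-6, -4) → Z = -6
  (-122/49, 234/49) → Z = 388/7

The minimum is at (46/21, -226/35). Substituting into each constraint, equality holds for C1 and C2; the remaining constraints have slack.

C1 and C2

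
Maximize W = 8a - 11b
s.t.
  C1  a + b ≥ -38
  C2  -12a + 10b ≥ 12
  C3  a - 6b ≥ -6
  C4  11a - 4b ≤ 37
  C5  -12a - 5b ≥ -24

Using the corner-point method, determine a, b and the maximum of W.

Corner points and W = 8a - 11b:
  (-196/11, -222/11) → W = 874/11
  (-234/7, -32/7) → W = -1520/7
  (-6/31, 30/31) → W = -378/31

a = -196/11, b = -222/11, maximum W = 874/11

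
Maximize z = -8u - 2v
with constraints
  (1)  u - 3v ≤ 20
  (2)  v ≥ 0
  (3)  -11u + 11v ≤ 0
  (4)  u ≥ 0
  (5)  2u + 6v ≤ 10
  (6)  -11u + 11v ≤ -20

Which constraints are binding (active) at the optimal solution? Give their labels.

(2) and (6)

Corner points and z = -8u - 2v:
  (5, 0) → z = -40
  (20/11, 0) → z = -160/11
  (115/44, 35/44) → z = -45/2

The maximum is at (20/11, 0). Substituting into each constraint, equality holds for (2) and (6); the remaining constraints have slack.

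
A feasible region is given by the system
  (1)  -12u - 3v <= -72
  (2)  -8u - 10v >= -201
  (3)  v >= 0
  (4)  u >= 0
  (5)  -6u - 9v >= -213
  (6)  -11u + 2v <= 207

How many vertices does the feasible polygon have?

3

Of the 15 pairwise boundary intersections, those satisfying every inequality are:
  (39/32, 153/8)
  (6, 0)
  (201/8, 0)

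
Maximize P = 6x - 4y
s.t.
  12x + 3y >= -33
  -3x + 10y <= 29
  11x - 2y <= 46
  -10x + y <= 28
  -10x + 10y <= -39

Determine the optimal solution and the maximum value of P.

x = 24/19, y = -305/19, maximum P = 1364/19

Extreme points and P = 6x - 4y:
  (24/19, -305/19) → P = 1364/19
  (-71/50, -133/25) → P = 319/25
  (191/45, 31/90) → P = 1084/45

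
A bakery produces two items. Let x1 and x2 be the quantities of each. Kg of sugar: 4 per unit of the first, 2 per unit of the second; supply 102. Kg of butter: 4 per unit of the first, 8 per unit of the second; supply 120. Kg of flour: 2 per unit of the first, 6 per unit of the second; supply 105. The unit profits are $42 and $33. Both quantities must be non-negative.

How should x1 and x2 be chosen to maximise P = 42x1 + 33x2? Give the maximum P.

x1 = 24, x2 = 3, maximum P = 1107

The binding constraints are 4x1 + 2x2 = 102 and 4x1 + 8x2 = 120.
Solving simultaneously gives x1 = 24, x2 = 3.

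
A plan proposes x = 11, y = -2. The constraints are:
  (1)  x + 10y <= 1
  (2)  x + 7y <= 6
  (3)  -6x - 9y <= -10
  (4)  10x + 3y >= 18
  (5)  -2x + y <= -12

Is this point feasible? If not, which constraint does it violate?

(1): -9 ≤ 1 ✓
(2): -3 ≤ 6 ✓
(3): -48 ≤ -10 ✓
(4): 104 ≥ 18 ✓
(5): -24 ≤ -12 ✓

feasible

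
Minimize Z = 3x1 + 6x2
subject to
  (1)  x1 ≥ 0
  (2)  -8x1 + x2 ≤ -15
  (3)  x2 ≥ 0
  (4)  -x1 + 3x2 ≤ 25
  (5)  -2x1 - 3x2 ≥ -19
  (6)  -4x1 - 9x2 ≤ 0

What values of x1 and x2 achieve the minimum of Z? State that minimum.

Corner points and Z = 3x1 + 6x2:
  (15/8, 0) → Z = 45/8
  (32/13, 61/13) → Z = 462/13
  (19/2, 0) → Z = 57/2

The binding constraints are -8x1 + x2 = -15 and x2 = 0.
Solving simultaneously gives x1 = 15/8, x2 = 0.

x1 = 15/8, x2 = 0, minimum Z = 45/8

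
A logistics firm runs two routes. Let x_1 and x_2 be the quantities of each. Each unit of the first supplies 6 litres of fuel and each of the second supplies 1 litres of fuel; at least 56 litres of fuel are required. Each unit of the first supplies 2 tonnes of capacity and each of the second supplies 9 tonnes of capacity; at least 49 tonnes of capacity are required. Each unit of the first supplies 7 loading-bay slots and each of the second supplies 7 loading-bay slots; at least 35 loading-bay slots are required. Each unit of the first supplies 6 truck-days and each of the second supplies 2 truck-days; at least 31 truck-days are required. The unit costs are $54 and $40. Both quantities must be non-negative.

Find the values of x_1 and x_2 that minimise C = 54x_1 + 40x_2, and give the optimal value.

x_1 = 35/4, x_2 = 7/2, minimum C = 1225/2

Vertices and C = 54x_1 + 40x_2:
  (0, 56) → C = 2240
  (49/2, 0) → C = 1323
  (35/4, 7/2) → C = 1225/2
The feasible region is unbounded (it extends along (0, 1), (1, 0)), but C strictly increases along every unbounded feasible direction, so there is no improving ray and the minimum is attained at a vertex.

At the optimal vertex, 6x_1 + x_2 = 56 and 2x_1 + 9x_2 = 49.
Solving simultaneously gives x_1 = 35/4, x_2 = 7/2.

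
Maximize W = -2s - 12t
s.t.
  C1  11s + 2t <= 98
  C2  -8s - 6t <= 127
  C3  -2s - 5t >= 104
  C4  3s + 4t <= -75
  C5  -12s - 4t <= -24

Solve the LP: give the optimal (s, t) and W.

Corner points and W = -2s - 12t:
  (421/25, -2181/50) → W = 12244/25
  (271/19, -1119/38) → W = 6172/19
  (163/10, -429/10) → W = 2411/5
  (11, -27) → W = 302

The optimum lies where 11s + 2t = 98 and -8s - 6t = 127.
Solving simultaneously gives s = 421/25, t = -2181/50.

s = 421/25, t = -2181/50, maximum W = 12244/25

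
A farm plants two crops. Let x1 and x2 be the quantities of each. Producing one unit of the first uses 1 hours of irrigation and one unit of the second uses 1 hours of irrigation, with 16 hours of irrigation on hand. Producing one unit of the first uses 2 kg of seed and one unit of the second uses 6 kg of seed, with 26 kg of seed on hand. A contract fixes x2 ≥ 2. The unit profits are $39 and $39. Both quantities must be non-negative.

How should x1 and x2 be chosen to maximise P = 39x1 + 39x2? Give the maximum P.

x1 = 7, x2 = 2, maximum P = 351

At the optimal vertex, 2x1 + 6x2 = 26 and x2 = 2.
Solving simultaneously gives x1 = 7, x2 = 2.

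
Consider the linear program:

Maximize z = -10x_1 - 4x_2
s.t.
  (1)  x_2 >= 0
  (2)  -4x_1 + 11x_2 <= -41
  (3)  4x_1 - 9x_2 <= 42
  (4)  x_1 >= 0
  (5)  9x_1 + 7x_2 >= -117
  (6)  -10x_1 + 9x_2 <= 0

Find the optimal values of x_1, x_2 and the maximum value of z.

x_1 = 41/4, x_2 = 0, maximum z = -205/2

Feasible corners and z = -10x_1 - 4x_2:
  (41/4, 0) → z = -205/2
  (21/2, 0) → z = -105
  (93/8, 1/2) → z = -473/4

The binding constraints are x_2 = 0 and -4x_1 + 11x_2 = -41.
Solving simultaneously gives x_1 = 41/4, x_2 = 0.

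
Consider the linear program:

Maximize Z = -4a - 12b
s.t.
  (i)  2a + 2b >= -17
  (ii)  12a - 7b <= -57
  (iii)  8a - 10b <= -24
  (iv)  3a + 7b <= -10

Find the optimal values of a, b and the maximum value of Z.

Corner points and Z = -4a - 12b:
  (-233/38, -45/19) → Z = 1006/19
  (-99/8, 31/8) → Z = 3
  (-67/15, 17/35) → Z = 1264/105

The binding constraints are 2a + 2b = -17 and 12a - 7b = -57.
Solving simultaneously gives a = -233/38, b = -45/19.

a = -233/38, b = -45/19, maximum Z = 1006/19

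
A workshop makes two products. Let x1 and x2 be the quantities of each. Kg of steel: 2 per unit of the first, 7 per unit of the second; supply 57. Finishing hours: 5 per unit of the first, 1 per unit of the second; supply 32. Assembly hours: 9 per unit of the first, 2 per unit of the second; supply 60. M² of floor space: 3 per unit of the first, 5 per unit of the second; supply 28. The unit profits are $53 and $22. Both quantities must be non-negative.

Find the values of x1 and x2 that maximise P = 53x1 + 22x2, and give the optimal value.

x1 = 6, x2 = 2, maximum P = 362

Vertices and P = 53x1 + 22x2:
  (0, 0) → P = 0
  (0, 28/5) → P = 616/5
  (32/5, 0) → P = 1696/5
  (6, 2) → P = 362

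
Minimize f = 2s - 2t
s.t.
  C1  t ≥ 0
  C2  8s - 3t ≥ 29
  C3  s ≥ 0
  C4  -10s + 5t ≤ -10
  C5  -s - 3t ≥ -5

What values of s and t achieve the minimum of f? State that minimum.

s = 34/9, t = 11/27, minimum f = 182/27

Corner points and f = 2s - 2t:
  (29/8, 0) → f = 29/4
  (5, 0) → f = 10
  (34/9, 11/27) → f = 182/27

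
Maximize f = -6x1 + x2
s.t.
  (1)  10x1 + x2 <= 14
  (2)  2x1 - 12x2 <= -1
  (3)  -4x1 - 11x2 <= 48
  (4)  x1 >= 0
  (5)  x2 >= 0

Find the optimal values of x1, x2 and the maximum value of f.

x1 = 0, x2 = 14, maximum f = 14

Vertices and f = -6x1 + x2:
  (167/122, 19/61) → f = -482/61
  (0, 14) → f = 14
  (0, 1/12) → f = 1/12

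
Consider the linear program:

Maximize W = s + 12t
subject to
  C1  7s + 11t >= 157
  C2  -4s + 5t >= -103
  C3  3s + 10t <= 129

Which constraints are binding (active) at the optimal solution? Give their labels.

C1 and C3

Vertices and W = s + 12t:
  (1918/79, -93/79) → W = 802/79
  (151/37, 432/37) → W = 5335/37
  (335/11, 207/55) → W = 4159/55

The maximum is at (151/37, 432/37). Substituting into each constraint, equality holds for C1 and C3; the remaining constraints have slack.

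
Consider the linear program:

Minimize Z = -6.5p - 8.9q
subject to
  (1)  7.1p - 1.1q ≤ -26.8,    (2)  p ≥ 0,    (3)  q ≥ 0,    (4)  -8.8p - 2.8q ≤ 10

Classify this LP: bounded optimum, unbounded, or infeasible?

From the feasible point (0, 268/11), moving in the direction (0, 1) keeps every constraint satisfied while Z decreases without bound.

unbounded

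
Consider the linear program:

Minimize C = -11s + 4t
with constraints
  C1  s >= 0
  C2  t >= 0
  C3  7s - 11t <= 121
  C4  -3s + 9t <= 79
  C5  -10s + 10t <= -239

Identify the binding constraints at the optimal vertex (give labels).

C3 and C4

Feasible corners and C = -11s + 4t:
  (979/15, 458/15) → C = -2979/5
  (1419/40, 463/40) → C = -13757/40
  (2941/60, 1507/60) → C = -26323/60

The minimum is at (979/15, 458/15). Substituting into each constraint, equality holds for C3 and C4; the remaining constraints have slack.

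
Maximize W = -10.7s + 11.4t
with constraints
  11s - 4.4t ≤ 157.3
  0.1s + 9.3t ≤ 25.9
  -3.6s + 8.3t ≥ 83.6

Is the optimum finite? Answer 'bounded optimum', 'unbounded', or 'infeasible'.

unbounded

From the feasible point (-56251/3431, 10160/3431), moving in the direction (-8.3, -3.6) keeps every constraint satisfied while W increases without bound.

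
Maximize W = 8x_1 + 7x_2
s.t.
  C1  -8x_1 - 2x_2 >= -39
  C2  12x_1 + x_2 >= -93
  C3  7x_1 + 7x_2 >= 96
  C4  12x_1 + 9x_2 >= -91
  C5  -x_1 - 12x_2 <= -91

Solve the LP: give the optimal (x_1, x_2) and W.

x_1 = -225/16, x_2 = 303/4, maximum W = 1671/4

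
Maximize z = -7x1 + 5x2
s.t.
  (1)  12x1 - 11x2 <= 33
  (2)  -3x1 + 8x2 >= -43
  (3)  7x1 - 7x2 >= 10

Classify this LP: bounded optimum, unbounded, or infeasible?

bounded optimum

Vertices and z = -7x1 + 5x2:
  (-209/63, -139/21) → z = -622/63
  (121/7, 111/7) → z = -292/7
  (-221/35, -271/35) → z = 192/35
The feasible region has finitely many vertices and no improving ray; the maximum is 192/35 at (-221/35, -271/35).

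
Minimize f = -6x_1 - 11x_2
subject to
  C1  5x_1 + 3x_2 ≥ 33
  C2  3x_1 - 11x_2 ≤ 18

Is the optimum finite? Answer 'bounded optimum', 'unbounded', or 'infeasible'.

unbounded

From the feasible point (417/64, 9/64), moving in the direction (11, 3) keeps every constraint satisfied while f decreases without bound.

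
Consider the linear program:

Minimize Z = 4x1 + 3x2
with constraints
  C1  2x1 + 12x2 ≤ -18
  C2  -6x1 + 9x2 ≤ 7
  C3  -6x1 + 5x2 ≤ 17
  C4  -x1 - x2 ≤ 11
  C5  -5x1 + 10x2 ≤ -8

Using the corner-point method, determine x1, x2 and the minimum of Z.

x1 = -72/11, x2 = -49/11, minimum Z = -435/11

The feasible region is unbounded (it extends along (1, -1), (6, -1)), but Z strictly increases along every unbounded feasible direction, so there is no improving ray and the minimum is attained at a vertex.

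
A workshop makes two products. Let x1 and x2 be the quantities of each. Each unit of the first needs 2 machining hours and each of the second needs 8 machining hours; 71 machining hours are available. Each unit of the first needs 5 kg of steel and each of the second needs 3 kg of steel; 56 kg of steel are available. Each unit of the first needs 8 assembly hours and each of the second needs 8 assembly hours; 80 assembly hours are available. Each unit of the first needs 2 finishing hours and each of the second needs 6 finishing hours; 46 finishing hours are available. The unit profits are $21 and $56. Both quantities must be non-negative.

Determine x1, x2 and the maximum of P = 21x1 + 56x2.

x1 = 7/2, x2 = 13/2, maximum P = 875/2

Extreme points and P = 21x1 + 56x2:
  (0, 0) → P = 0
  (0, 23/3) → P = 1288/3
  (10, 0) → P = 210
  (7/2, 13/2) → P = 875/2

The binding constraints are 8x1 + 8x2 = 80 and 2x1 + 6x2 = 46.
Solving simultaneously gives x1 = 7/2, x2 = 13/2.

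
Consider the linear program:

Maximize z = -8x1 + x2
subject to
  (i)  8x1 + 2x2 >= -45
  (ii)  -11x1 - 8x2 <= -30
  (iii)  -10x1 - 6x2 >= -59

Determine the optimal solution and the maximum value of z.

x1 = -97/7, x2 = 461/14, maximum z = 2013/14

Extreme points and z = -8x1 + x2:
  (-10, 35/2) → z = 195/2
  (-97/7, 461/14) → z = 2013/14
  (146/7, -349/14) → z = -2685/14

The optimum lies where 8x1 + 2x2 = -45 and -10x1 - 6x2 = -59.
Solving simultaneously gives x1 = -97/7, x2 = 461/14.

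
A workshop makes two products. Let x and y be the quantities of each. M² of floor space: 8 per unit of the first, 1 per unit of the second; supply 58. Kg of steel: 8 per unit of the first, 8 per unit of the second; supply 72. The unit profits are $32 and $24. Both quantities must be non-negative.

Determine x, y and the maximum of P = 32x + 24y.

Corner points and P = 32x + 24y:
  (0, 0) → P = 0
  (0, 9) → P = 216
  (29/4, 0) → P = 232
  (7, 2) → P = 272

x = 7, y = 2, maximum P = 272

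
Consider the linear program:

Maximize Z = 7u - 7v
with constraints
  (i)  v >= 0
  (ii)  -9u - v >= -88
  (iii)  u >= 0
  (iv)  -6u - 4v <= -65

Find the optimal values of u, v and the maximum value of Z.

u = 287/30, v = 19/10, maximum Z = 161/3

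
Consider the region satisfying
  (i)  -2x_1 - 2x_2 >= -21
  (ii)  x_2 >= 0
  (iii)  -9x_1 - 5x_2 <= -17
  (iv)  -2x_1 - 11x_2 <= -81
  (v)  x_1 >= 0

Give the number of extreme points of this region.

Pairwise boundary intersections that survive every other constraint:
  (23/6, 20/3)
  (0, 21/2)
  (0, 81/11)

3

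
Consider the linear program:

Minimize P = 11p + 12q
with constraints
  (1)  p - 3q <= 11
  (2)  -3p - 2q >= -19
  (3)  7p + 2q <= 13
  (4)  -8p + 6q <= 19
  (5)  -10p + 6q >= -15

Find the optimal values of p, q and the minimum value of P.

Extreme points and P = 11p + 12q:
  (-41/6, -107/18) → P = -293/2
  (-7/8, -95/24) → P = -457/8
  (20/29, 237/58) → P = 1642/29
  (54/31, 25/62) → P = 24

The binding constraints are p - 3q = 11 and -8p + 6q = 19.
Solving simultaneously gives p = -41/6, q = -107/18.

p = -41/6, q = -107/18, minimum P = -293/2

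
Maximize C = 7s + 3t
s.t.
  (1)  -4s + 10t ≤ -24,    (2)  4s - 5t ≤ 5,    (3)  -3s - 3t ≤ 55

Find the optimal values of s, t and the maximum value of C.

s = -7/2, t = -19/5, maximum C = -359/10

Corner points and C = 7s + 3t:
  (-7/2, -19/5) → C = -359/10
  (-239/21, -146/21) → C = -2111/21
  (-260/27, -235/27) → C = -2525/27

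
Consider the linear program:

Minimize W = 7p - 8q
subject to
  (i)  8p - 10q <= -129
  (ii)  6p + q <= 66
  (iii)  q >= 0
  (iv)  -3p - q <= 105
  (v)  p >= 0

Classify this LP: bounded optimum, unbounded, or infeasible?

bounded optimum

Extreme points and W = 7p - 8q:
  (531/68, 651/34) → W = -6699/68
  (0, 129/10) → W = -516/5
  (0, 66) → W = -528
The feasible region has finitely many vertices and no improving ray; the minimum is -528 at (0, 66).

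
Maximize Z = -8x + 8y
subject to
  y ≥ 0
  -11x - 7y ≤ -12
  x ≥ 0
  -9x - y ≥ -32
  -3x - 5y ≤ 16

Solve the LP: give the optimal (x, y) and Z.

The binding constraints are x = 0 and -9x - y = -32.
Solving simultaneously gives x = 0, y = 32.

x = 0, y = 32, maximum Z = 256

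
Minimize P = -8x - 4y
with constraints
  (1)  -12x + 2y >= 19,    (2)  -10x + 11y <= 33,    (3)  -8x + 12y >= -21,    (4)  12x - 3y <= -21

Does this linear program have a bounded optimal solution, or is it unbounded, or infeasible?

bounded optimum

Vertices and P = -8x - 4y:
  (-627/32, -237/16) → P = 216
  (-22/17, 31/17) → P = 52/17
  (-21/8, -7/2) → P = 35
The feasible region has finitely many vertices and no improving ray; the minimum is 52/17 at (-22/17, 31/17).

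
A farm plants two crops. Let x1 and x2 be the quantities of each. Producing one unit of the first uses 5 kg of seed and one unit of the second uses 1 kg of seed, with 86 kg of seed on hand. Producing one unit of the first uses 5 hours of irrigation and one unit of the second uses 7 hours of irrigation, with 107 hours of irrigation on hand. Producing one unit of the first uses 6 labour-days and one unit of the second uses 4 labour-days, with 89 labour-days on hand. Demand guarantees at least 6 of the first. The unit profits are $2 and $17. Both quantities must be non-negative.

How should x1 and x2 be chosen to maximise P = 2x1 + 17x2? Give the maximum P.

Extreme points and P = 2x1 + 17x2:
  (89/6, 0) → P = 89/3
  (6, 0) → P = 12
  (195/22, 197/22) → P = 3739/22
  (6, 11) → P = 199

The binding constraints are 5x1 + 7x2 = 107 and x1 = 6.
Solving simultaneously gives x1 = 6, x2 = 11.

x1 = 6, x2 = 11, maximum P = 199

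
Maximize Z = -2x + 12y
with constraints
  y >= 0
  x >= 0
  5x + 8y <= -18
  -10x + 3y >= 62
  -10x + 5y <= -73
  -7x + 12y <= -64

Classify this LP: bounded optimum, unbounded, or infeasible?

infeasible

The boundaries -10x + 5y = -73 and -7x + 12y = -64 meet at (556/85, -129/85), but that point violates y ≥ 0. Every candidate vertex is excluded by some other constraint, so the feasible region is empty.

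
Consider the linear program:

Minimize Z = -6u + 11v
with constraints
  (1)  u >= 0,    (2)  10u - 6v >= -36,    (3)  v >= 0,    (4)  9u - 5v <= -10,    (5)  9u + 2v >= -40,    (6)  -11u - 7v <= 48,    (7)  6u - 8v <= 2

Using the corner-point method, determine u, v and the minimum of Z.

At the optimal vertex, u = 0 and 9u - 5v = -10.
Solving simultaneously gives u = 0, v = 2.

u = 0, v = 2, minimum Z = 22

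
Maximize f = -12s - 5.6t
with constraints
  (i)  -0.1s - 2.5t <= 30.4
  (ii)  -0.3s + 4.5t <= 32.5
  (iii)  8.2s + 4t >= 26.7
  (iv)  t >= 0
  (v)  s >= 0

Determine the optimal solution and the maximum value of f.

s = 0, t = 6.675, maximum f = -37.38

The feasible region is unbounded (it extends along (15, 1), (1, 0)), but f strictly decreases along every unbounded feasible direction, so there is no improving ray and the maximum is attained at a vertex.

At the optimal vertex, 8.2s + 4t = 26.7 and s = 0.
Solving simultaneously gives s = 0, t = 267/40.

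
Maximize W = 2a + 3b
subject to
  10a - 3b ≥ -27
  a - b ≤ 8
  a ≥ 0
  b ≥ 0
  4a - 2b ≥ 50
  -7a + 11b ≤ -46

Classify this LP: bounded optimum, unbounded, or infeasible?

infeasible

The boundaries a - b = 8 and b = 0 meet at (8, 0), but that point violates 4a - 2b ≥ 50. Every candidate vertex is excluded by some other constraint, so the feasible region is empty.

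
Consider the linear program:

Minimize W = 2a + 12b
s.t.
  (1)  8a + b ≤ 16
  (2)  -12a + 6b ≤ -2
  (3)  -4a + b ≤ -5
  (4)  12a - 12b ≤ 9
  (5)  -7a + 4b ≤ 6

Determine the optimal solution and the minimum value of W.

Corner points and W = 2a + 12b:
  (7/4, 2) → W = 55/2
  (67/36, 10/9) → W = 307/18
  (17/12, 2/3) → W = 65/6

The binding constraints are -4a + b = -5 and 12a - 12b = 9.
Solving simultaneously gives a = 17/12, b = 2/3.

a = 17/12, b = 2/3, minimum W = 65/6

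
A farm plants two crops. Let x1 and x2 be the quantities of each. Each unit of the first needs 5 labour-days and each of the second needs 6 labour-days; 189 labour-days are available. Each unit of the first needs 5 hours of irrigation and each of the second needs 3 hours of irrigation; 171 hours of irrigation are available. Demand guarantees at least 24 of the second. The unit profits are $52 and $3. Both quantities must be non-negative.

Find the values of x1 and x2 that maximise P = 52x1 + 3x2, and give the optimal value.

x1 = 9, x2 = 24, maximum P = 540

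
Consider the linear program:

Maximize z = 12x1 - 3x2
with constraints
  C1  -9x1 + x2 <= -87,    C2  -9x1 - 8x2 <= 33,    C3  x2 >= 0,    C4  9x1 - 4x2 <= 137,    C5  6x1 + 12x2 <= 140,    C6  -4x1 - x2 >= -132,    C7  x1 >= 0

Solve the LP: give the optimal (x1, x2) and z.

x1 = 551/33, x2 = 73/22, maximum z = 4189/22

Corner points and z = 12x1 - 3x2:
  (29/3, 0) → z = 116
  (592/57, 123/19) → z = 1999/19
  (137/9, 0) → z = 548/3
  (551/33, 73/22) → z = 4189/22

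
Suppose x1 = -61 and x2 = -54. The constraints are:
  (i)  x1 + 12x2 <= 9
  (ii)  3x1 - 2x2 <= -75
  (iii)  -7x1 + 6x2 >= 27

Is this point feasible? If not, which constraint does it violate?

feasible

(i): -709 ≤ 9 ✓
(ii): -75 ≤ -75 ✓
(iii): 103 ≥ 27 ✓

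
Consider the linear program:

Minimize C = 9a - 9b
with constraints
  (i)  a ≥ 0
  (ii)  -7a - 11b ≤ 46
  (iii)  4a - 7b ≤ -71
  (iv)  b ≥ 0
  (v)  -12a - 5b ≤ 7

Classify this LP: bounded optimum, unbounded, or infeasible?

unbounded

From the feasible point (0, 71/7), moving in the direction (0, 1) keeps every constraint satisfied while C decreases without bound.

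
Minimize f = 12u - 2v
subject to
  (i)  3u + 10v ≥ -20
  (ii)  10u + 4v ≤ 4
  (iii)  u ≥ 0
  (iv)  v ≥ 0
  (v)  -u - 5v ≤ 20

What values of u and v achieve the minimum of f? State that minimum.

u = 0, v = 1, minimum f = -2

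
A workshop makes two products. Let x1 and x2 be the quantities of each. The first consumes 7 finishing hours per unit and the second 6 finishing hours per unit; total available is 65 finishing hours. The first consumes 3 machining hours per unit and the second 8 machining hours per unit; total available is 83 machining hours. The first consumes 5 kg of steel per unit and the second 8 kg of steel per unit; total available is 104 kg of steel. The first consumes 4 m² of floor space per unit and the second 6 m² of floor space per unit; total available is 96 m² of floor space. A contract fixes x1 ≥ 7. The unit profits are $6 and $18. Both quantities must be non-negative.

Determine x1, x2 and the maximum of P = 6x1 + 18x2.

Corner points and P = 6x1 + 18x2:
  (65/7, 0) → P = 390/7
  (7, 0) → P = 42
  (7, 8/3) → P = 90

x1 = 7, x2 = 8/3, maximum P = 90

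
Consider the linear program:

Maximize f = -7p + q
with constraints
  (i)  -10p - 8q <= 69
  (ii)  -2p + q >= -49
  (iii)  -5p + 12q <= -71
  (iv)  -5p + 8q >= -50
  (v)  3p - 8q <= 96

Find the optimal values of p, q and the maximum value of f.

p = -13/8, q = -211/32, maximum f = 153/32

Extreme points and f = -7p + q:
  (-13/8, -211/32) → f = 153/32
  (-19/15, -169/24) → f = 73/40
  (8/5, -21/4) → f = -329/20

At the optimal vertex, -10p - 8q = 69 and -5p + 12q = -71.
Solving simultaneously gives p = -13/8, q = -211/32.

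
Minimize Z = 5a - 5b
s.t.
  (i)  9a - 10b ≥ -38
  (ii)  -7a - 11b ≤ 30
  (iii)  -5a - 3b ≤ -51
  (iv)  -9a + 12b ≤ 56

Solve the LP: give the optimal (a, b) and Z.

Extreme points and Z = 5a - 5b:
  (36/7, 59/7) → Z = -115/7
  (52/9, 9) → Z = -145/9
  (651/34, -507/34) → Z = 2895/17
The feasible region is unbounded (it extends along (11, -7), (4, 3)), but Z strictly increases along every unbounded feasible direction, so there is no improving ray and the minimum is attained at a vertex.

a = 36/7, b = 59/7, minimum Z = -115/7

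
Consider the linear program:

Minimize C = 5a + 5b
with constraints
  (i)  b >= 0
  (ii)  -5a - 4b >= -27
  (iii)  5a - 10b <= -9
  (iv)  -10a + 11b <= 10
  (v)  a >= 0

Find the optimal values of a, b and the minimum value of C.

Corner points and C = 5a + 5b:
  (117/35, 18/7) → C = 207/7
  (257/95, 64/19) → C = 577/19
  (0, 9/10) → C = 9/2
  (0, 10/11) → C = 50/11

At the optimal vertex, 5a - 10b = -9 and a = 0.
Solving simultaneously gives a = 0, b = 9/10.

a = 0, b = 9/10, minimum C = 9/2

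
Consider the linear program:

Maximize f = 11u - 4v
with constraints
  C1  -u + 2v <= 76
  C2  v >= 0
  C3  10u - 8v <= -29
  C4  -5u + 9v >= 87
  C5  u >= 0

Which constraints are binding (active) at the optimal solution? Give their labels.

C1 and C3

Extreme points and f = 11u - 4v:
  (275/6, 731/12) → f = 521/2
  (0, 38) → f = -152
  (87/10, 29/2) → f = 377/10
  (0, 29/3) → f = -116/3

The maximum is at (275/6, 731/12). Substituting into each constraint, equality holds for C1 and C3; the remaining constraints have slack.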